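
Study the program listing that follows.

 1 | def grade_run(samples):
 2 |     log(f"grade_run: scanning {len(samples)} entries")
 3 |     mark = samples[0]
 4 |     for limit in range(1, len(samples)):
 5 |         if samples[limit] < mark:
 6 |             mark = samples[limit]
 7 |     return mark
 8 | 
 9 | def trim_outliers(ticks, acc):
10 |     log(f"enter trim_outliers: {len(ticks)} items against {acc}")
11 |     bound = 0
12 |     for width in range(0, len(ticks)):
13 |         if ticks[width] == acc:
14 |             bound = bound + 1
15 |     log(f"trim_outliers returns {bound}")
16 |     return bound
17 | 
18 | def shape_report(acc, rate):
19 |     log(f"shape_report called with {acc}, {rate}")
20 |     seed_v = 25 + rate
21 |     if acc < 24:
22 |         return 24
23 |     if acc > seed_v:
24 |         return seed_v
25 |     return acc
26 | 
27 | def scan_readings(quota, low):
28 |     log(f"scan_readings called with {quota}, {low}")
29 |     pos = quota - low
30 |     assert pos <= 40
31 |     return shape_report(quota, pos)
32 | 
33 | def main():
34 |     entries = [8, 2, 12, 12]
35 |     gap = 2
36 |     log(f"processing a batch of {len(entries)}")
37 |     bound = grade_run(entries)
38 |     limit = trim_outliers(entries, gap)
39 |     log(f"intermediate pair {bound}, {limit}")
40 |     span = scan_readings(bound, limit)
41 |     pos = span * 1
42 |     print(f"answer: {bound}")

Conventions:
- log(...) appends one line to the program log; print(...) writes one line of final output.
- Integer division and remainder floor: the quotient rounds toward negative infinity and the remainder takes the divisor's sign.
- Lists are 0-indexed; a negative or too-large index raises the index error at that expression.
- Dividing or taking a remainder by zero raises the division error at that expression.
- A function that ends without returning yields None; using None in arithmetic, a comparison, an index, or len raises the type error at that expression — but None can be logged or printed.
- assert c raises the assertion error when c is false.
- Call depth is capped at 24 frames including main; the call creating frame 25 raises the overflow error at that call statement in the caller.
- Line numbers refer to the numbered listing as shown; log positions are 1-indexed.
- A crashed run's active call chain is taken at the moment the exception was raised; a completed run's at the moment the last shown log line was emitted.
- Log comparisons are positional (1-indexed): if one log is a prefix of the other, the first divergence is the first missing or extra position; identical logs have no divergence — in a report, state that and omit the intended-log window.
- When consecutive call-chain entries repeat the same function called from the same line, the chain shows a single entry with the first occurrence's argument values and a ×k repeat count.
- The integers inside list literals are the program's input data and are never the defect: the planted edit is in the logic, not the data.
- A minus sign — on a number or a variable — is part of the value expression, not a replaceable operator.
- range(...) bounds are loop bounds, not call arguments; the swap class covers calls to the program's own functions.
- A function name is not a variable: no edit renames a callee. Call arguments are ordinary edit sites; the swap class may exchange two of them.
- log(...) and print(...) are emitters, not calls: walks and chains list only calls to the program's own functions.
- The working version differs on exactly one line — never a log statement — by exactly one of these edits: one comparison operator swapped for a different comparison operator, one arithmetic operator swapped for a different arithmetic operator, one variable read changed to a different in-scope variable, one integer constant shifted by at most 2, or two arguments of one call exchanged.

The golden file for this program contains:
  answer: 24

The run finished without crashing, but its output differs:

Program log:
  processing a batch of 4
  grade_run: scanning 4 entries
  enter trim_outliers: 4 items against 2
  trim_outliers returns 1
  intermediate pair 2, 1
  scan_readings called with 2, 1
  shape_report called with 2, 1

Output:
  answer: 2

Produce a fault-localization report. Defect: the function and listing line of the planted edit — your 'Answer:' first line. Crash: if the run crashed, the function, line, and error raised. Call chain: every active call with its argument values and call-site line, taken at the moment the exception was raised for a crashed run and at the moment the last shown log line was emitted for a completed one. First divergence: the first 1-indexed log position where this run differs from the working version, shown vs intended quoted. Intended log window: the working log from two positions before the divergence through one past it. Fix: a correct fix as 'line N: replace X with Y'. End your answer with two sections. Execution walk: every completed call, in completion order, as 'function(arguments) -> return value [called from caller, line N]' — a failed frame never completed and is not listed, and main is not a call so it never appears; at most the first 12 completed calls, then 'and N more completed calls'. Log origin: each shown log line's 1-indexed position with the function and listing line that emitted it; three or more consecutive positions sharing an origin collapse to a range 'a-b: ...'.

Answer: the defect is in main at line 42.
Key observation: Nothing in the log betrays the bug — only the output does.
Call chain: main -> scan_readings(2, 1) (called at line 40) -> shape_report(2, 1) (called at line 31).
First divergence: none; the two logs match at every position.
Execution walk:
  grade_run([8, 2, 12, 12]) -> 2  [called from main, line 37]
  trim_outliers([8, 2, 12, 12], 2) -> 1  [called from main, line 38]
  shape_report(2, 1) -> 24  [called from scan_readings, line 31]
  scan_readings(2, 1) -> 24  [called from main, line 40]
Log origin:
  1: from main, line 36
  2: from grade_run, line 2
  3: from trim_outliers, line 10
  4: from trim_outliers, line 15
  5: from main, line 39
  6: from scan_readings, line 28
  7: from shape_report, line 19
A correct fix: line 42: replace `bound` with `pos`.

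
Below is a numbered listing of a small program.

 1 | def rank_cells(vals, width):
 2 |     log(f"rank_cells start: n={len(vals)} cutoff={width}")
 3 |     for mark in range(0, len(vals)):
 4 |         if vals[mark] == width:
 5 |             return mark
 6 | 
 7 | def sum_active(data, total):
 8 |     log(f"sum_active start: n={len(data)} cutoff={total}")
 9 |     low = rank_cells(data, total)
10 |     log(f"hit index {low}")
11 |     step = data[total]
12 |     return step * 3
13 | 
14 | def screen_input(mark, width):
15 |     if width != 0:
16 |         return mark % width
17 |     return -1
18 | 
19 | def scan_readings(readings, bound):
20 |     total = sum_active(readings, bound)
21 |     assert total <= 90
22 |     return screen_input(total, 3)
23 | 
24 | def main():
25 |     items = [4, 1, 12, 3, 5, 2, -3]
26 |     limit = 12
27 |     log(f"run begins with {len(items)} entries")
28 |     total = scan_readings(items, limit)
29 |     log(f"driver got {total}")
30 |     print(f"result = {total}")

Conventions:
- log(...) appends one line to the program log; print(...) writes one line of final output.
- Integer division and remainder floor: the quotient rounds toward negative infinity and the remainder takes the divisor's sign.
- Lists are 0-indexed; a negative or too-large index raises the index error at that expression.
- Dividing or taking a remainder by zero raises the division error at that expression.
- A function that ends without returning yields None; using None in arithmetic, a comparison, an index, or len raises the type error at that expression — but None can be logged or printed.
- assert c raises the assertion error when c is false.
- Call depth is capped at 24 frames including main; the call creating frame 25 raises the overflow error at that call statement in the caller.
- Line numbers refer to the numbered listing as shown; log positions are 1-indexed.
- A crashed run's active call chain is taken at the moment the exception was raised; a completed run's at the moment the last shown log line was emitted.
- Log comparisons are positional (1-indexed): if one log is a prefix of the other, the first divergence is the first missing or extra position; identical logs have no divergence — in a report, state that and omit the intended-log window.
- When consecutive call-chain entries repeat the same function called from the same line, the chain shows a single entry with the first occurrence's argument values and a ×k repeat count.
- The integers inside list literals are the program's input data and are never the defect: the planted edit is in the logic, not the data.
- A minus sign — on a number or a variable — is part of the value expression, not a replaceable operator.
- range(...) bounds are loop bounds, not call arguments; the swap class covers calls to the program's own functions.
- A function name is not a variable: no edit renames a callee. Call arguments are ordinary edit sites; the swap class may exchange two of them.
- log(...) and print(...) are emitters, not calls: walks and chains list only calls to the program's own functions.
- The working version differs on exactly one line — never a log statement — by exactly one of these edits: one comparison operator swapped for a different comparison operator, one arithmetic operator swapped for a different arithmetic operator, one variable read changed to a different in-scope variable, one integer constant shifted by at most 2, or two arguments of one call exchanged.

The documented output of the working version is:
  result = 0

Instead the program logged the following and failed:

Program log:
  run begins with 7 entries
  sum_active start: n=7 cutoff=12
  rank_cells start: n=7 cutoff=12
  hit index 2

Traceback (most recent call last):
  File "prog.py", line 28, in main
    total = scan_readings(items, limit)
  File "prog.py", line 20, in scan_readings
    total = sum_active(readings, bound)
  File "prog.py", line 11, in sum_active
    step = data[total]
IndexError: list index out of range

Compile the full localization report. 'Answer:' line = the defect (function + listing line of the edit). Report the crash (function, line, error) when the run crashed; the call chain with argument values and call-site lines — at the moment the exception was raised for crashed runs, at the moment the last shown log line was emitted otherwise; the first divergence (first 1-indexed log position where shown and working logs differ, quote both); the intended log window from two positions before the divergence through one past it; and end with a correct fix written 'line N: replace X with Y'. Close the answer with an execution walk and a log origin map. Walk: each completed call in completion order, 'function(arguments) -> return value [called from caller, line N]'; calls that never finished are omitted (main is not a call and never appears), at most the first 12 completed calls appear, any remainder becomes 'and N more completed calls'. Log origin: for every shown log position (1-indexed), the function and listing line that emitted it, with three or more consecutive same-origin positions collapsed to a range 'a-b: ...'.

Answer: the defect is in sum_active at line 11.
Key observation: Only 4 log lines were emitted before the run died; the intended continuation was 'driver got 0'.
Crash: sum_active, line 11, IndexError.
Call chain: main -> scan_readings([4, 1, 12, 3, 5, 2, -3], 12) (called at line 28) -> sum_active([4, 1, 12, 3, 5, 2, -3], 12) (called at line 20).
First divergence: position 5 — after 4 matching lines the faulty run goes silent; intended next line 'driver got 0'.
Intended log window:
  3: rank_cells start: n=7 cutoff=12
  4: hit index 2
  5: driver got 0
Execution walk:
  rank_cells([4, 1, 12, 3, 5, 2, -3], 12) -> 2  [called from sum_active, line 9]
Log origins:
  1: emitted by main (line 27)
  2: emitted by sum_active (line 8)
  3: emitted by rank_cells (line 2)
  4: emitted by sum_active (line 10)
A correct fix: line 11: replace `total` with `low`.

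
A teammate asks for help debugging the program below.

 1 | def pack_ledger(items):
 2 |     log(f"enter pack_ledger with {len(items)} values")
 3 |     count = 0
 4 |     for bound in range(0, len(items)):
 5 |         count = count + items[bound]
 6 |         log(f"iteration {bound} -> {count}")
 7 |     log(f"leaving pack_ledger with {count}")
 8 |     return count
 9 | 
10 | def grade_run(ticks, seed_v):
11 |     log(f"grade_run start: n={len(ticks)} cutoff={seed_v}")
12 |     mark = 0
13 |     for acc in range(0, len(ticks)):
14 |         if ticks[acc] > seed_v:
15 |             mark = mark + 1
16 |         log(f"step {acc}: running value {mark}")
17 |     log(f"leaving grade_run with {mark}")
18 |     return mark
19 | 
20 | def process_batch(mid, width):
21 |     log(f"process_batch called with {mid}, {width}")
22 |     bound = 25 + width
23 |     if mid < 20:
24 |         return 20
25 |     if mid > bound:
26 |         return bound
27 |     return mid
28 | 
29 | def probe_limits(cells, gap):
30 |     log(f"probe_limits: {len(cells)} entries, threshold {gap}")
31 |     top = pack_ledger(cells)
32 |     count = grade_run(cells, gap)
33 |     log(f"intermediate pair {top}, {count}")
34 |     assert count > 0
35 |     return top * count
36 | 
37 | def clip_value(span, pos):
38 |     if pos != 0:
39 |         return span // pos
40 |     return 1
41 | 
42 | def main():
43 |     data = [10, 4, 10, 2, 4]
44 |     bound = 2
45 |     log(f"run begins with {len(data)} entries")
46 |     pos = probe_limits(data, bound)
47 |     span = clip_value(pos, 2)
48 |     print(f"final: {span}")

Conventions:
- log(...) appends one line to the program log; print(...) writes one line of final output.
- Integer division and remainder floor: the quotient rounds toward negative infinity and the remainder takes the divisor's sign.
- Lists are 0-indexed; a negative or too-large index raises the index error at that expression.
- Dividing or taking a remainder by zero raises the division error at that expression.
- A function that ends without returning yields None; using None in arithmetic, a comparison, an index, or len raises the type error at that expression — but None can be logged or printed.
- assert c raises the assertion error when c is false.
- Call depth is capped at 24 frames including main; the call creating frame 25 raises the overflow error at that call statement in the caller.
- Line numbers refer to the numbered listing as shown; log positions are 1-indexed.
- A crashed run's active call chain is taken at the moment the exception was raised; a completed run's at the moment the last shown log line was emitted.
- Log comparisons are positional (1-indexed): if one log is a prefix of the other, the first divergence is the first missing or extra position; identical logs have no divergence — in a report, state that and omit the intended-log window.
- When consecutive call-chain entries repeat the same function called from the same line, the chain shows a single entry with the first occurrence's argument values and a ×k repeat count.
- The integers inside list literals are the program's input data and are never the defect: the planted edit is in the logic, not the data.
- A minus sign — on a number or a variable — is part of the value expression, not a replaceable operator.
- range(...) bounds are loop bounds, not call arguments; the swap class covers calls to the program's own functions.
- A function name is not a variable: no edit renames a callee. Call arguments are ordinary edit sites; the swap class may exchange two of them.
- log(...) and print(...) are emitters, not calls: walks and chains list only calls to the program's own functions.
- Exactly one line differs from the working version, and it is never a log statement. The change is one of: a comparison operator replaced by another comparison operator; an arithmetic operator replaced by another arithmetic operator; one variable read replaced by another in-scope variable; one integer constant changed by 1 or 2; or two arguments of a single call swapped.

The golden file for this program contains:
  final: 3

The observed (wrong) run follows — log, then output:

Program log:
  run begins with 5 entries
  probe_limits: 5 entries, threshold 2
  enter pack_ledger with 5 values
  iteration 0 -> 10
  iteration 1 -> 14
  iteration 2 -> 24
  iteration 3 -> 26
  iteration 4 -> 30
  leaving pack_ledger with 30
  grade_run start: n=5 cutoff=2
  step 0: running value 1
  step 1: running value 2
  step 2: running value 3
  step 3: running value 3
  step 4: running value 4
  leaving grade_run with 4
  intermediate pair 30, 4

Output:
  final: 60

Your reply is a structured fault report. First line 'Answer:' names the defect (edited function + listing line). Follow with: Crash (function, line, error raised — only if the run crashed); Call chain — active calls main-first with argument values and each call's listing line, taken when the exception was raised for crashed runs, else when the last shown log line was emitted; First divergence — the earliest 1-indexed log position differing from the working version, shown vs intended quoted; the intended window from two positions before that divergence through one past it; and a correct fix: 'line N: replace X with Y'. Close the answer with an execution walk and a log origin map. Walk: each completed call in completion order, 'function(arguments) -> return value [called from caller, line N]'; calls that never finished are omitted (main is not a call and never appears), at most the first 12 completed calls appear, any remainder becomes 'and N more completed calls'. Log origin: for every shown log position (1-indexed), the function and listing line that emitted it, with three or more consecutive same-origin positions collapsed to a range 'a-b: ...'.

Answer: the defect is in probe_limits at line 35.
The tell: Every logged value matches the working version; the printed result is what differs.
Call chain: main -> probe_limits([10, 4, 10, 2, 4], 2) (called at line 46).
First divergence: there is none — every log position agrees.
Execution walk:
  pack_ledger([10, 4, 10, 2, 4]) -> 30  [called from probe_limits, line 31]
  grade_run([10, 4, 10, 2, 4], 2) -> 4  [called from probe_limits, line 32]
  probe_limits([10, 4, 10, 2, 4], 2) -> 120  [called from main, line 46]
  clip_value(120, 2) -> 60  [called from main, line 47]
Log origin:
  1: logged in main at line 45
  2: logged in probe_limits at line 30
  3: logged in pack_ledger at line 2
  4-8: logged in pack_ledger at line 6
  9: logged in pack_ledger at line 7
  10: logged in grade_run at line 11
  11-15: logged in grade_run at line 16
  16: logged in grade_run at line 17
  17: logged in probe_limits at line 33
A correct fix: line 35: replace `*` with `//`.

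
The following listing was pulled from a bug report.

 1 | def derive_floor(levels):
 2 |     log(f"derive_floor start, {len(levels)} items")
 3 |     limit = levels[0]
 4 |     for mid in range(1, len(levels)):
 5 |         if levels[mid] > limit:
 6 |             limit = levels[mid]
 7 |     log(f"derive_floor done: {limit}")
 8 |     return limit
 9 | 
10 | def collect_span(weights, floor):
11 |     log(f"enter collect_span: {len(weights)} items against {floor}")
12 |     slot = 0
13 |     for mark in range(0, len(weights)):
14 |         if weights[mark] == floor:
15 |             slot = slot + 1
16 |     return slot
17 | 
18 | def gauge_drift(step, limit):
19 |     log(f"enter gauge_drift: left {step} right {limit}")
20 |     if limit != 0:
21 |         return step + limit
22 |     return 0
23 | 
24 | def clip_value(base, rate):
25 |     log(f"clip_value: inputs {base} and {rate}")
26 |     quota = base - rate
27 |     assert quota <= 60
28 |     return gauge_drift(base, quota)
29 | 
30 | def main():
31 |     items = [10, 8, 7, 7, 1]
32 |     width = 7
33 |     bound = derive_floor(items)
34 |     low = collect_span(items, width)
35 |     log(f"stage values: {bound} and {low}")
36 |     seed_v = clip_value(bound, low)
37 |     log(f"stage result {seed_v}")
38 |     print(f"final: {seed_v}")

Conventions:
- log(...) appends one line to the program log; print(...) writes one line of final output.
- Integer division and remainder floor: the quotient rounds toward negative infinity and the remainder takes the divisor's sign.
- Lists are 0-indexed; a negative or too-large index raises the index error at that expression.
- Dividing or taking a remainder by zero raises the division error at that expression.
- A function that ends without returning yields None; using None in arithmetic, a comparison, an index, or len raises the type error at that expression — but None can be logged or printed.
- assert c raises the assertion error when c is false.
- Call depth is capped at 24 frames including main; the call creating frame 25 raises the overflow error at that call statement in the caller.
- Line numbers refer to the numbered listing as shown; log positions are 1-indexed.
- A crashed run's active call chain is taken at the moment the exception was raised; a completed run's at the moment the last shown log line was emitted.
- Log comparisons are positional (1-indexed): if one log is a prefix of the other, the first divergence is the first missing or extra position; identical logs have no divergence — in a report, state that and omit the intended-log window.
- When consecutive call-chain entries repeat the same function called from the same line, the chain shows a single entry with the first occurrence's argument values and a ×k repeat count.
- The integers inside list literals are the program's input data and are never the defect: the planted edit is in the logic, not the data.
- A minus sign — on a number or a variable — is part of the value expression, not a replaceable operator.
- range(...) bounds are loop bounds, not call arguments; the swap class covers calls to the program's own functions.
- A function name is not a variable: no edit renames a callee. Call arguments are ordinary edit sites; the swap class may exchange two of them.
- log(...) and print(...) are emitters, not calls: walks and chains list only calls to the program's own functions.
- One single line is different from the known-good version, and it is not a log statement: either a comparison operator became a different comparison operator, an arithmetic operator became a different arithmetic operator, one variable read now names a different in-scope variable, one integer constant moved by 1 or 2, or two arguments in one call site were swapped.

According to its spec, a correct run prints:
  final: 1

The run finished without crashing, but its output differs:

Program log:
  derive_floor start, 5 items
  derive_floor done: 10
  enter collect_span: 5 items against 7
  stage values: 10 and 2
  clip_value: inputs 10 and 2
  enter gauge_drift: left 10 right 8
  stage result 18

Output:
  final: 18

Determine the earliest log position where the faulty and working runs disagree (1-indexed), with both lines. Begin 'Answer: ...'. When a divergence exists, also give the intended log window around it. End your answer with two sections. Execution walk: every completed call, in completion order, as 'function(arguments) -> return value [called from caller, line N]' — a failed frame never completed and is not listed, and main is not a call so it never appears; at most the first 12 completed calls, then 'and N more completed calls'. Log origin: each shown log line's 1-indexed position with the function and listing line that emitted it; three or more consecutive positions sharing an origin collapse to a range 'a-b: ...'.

Answer: position 7 — shown 'stage result 18', intended 'stage result 1'.
Intended log window:
  5: clip_value: inputs 10 and 2
  6: enter gauge_drift: left 10 right 8
  7: stage result 1
Execution walk:
  derive_floor([10, 8, 7, 7, 1]) -> 10  [called from main, line 33]
  collect_span([10, 8, 7, 7, 1], 7) -> 2  [called from main, line 34]
  gauge_drift(10, 8) -> 18  [called from clip_value, line 28]
  clip_value(10, 2) -> 18  [called from main, line 36]
Origin of each log line:
  1: logged in derive_floor at line 2
  2: logged in derive_floor at line 7
  3: logged in collect_span at line 11
  4: logged in main at line 35
  5: logged in clip_value at line 25
  6: logged in gauge_drift at line 19
  7: logged in main at line 37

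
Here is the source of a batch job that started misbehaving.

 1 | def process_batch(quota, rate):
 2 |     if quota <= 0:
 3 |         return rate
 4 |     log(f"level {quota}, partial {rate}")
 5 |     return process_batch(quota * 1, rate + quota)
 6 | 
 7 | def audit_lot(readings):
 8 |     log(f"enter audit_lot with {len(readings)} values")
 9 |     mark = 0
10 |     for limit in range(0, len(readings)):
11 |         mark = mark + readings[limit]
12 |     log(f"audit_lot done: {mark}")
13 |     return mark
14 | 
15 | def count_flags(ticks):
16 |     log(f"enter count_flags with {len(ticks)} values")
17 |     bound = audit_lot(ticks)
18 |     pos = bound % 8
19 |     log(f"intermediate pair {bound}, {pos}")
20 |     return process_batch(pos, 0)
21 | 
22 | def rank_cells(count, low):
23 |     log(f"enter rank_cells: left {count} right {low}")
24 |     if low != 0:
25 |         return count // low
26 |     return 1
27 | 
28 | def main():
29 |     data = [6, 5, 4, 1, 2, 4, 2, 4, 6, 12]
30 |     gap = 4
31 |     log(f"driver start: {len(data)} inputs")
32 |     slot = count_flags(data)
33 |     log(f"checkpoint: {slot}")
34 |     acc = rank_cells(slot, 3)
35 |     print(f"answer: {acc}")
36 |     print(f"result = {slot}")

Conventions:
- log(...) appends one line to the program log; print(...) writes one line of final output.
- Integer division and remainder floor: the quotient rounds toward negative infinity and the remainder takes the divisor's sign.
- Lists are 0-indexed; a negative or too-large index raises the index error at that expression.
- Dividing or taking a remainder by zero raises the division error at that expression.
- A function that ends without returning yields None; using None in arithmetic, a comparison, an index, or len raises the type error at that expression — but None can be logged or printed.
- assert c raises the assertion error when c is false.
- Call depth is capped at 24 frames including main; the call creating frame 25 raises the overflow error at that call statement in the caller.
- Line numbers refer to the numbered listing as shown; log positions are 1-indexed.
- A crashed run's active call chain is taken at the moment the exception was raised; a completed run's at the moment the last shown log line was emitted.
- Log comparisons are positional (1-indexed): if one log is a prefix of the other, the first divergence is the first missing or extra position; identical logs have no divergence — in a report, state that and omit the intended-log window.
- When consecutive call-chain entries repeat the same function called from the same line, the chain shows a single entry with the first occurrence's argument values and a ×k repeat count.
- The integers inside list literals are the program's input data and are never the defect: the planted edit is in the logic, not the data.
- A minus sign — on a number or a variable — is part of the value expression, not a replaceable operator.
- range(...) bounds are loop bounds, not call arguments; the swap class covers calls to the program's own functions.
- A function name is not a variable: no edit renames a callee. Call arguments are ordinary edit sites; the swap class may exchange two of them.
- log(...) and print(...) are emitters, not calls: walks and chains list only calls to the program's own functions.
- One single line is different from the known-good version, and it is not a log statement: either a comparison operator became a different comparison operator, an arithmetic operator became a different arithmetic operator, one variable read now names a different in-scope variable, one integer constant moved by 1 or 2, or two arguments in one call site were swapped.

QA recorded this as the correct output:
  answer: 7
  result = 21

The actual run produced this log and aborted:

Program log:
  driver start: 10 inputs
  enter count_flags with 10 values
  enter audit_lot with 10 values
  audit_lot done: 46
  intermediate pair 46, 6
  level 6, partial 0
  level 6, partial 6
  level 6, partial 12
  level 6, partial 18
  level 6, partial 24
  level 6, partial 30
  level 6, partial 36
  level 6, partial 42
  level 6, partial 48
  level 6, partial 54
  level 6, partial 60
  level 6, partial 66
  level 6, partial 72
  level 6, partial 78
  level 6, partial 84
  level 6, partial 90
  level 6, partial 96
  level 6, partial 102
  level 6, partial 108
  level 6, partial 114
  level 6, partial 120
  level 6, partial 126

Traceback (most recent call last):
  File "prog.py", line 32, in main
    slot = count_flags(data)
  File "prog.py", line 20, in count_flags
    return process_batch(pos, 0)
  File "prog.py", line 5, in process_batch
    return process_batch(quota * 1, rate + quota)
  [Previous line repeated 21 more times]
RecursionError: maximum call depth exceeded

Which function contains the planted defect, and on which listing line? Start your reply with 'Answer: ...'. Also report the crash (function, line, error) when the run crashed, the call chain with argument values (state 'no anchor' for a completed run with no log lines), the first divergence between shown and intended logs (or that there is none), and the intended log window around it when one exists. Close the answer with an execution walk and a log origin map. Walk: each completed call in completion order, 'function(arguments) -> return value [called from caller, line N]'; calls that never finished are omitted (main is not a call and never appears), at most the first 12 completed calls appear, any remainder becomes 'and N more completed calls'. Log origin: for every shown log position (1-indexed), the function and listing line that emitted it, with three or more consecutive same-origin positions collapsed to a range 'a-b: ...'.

Answer: the defect is in process_batch at line 5.
Key observation: Log line 7 is where behavior first shows: 'level 6, partial 6' appears instead of 'level 5, partial 6'.
Crash: process_batch, line 5, RecursionError.
Call chain: main -> count_flags([6, 5, 4, 1, 2, 4, 2, 4, 6, 12]) (called at line 32) -> process_batch(6, 0) (called at line 20) -> process_batch(6, 6) (called at line 5) ×21.
First divergence: position 7 — the shown line 'level 6, partial 6' should read 'level 5, partial 6'.
Intended log window:
  5: intermediate pair 46, 6
  6: level 6, partial 0
  7: level 5, partial 6
  8: level 4, partial 11
Execution walk:
  audit_lot([6, 5, 4, 1, 2, 4, 2, 4, 6, 12]) -> 46  [called from count_flags, line 17]
Log origins:
  1: logged in main at line 31
  2: logged in count_flags at line 16
  3: logged in audit_lot at line 8
  4: logged in audit_lot at line 12
  5: logged in count_flags at line 19
  6-27: logged in process_batch at line 4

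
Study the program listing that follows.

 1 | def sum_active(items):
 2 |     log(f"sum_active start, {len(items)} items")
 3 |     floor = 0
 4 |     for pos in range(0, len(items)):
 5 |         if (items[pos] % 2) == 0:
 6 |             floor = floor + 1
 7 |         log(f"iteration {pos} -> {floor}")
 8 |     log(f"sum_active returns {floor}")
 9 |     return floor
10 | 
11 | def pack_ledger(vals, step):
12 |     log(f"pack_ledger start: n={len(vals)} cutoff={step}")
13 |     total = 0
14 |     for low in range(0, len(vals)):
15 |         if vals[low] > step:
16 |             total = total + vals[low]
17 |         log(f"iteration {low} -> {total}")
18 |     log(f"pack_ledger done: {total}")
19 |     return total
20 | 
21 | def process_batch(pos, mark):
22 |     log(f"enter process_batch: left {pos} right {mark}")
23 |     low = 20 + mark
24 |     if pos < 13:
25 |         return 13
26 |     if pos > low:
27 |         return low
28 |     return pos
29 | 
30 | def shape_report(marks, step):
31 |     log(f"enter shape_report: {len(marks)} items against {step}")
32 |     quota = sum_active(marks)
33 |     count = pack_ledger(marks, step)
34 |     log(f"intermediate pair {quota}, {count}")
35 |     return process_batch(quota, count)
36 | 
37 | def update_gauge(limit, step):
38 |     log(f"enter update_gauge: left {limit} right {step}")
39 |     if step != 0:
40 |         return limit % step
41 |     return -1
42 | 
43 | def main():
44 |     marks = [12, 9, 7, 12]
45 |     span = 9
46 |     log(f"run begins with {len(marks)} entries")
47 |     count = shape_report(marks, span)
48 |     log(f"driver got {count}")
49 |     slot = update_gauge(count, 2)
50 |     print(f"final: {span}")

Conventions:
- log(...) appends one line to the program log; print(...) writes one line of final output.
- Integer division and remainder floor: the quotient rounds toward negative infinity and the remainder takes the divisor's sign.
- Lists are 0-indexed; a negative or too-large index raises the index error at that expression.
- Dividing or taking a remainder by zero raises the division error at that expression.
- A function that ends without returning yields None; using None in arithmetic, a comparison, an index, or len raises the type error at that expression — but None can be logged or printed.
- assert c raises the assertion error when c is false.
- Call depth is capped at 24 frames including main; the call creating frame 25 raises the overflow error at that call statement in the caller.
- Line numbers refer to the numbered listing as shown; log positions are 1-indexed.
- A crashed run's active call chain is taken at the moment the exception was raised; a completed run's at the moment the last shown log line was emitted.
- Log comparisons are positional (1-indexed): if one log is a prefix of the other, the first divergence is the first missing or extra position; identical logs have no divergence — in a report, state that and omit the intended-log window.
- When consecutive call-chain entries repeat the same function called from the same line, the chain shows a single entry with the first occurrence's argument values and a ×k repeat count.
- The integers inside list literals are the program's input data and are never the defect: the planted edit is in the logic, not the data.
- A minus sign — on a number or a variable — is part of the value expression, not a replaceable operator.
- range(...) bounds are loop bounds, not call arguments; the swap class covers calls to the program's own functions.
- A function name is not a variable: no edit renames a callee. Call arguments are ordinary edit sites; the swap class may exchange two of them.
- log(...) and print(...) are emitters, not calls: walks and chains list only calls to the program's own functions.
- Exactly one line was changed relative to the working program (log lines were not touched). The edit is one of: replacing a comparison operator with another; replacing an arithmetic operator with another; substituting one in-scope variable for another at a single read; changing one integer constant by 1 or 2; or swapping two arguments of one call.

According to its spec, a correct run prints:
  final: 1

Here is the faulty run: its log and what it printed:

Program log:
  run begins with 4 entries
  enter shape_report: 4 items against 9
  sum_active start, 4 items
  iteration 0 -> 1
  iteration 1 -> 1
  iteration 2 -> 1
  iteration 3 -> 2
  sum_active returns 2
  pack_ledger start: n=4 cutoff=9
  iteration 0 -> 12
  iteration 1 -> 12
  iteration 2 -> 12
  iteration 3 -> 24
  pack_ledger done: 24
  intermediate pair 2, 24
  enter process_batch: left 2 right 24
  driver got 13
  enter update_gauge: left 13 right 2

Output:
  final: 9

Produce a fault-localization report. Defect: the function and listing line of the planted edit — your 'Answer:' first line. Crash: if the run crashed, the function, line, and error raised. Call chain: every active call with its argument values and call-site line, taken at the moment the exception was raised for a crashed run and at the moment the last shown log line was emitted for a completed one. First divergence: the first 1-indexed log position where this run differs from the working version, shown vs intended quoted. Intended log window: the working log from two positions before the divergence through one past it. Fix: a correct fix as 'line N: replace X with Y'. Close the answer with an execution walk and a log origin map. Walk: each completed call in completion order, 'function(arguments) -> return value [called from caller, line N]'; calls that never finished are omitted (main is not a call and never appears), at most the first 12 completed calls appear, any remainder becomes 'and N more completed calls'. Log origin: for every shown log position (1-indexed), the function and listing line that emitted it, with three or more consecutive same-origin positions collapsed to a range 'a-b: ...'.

Answer: the defect is in main at line 50.
Key fact: Every logged value matches the working version; the printed result is what differs.
Call chain: main -> update_gauge(13, 2) (called at line 49).
First divergence: there is none — every log position agrees.
Execution walk:
  sum_active([12, 9, 7, 12]) -> 2  [called from shape_report, line 32]
  pack_ledger([12, 9, 7, 12], 9) -> 24  [called from shape_report, line 33]
  process_batch(2, 24) -> 13  [called from shape_report, line 35]
  shape_report([12, 9, 7, 12], 9) -> 13  [called from main, line 47]
  update_gauge(13, 2) -> 1  [called from main, line 49]
Log origin:
  1: logged in main at line 46
  2: logged in shape_report at line 31
  3: logged in sum_active at line 2
  4-7: logged in sum_active at line 7
  8: logged in sum_active at line 8
  9: logged in pack_ledger at line 12
  10-13: logged in pack_ledger at line 17
  14: logged in pack_ledger at line 18
  15: logged in shape_report at line 34
  16: logged in process_batch at line 22
  17: logged in main at line 48
  18: logged in update_gauge at line 38
A correct fix: line 50: replace `span` with `slot`.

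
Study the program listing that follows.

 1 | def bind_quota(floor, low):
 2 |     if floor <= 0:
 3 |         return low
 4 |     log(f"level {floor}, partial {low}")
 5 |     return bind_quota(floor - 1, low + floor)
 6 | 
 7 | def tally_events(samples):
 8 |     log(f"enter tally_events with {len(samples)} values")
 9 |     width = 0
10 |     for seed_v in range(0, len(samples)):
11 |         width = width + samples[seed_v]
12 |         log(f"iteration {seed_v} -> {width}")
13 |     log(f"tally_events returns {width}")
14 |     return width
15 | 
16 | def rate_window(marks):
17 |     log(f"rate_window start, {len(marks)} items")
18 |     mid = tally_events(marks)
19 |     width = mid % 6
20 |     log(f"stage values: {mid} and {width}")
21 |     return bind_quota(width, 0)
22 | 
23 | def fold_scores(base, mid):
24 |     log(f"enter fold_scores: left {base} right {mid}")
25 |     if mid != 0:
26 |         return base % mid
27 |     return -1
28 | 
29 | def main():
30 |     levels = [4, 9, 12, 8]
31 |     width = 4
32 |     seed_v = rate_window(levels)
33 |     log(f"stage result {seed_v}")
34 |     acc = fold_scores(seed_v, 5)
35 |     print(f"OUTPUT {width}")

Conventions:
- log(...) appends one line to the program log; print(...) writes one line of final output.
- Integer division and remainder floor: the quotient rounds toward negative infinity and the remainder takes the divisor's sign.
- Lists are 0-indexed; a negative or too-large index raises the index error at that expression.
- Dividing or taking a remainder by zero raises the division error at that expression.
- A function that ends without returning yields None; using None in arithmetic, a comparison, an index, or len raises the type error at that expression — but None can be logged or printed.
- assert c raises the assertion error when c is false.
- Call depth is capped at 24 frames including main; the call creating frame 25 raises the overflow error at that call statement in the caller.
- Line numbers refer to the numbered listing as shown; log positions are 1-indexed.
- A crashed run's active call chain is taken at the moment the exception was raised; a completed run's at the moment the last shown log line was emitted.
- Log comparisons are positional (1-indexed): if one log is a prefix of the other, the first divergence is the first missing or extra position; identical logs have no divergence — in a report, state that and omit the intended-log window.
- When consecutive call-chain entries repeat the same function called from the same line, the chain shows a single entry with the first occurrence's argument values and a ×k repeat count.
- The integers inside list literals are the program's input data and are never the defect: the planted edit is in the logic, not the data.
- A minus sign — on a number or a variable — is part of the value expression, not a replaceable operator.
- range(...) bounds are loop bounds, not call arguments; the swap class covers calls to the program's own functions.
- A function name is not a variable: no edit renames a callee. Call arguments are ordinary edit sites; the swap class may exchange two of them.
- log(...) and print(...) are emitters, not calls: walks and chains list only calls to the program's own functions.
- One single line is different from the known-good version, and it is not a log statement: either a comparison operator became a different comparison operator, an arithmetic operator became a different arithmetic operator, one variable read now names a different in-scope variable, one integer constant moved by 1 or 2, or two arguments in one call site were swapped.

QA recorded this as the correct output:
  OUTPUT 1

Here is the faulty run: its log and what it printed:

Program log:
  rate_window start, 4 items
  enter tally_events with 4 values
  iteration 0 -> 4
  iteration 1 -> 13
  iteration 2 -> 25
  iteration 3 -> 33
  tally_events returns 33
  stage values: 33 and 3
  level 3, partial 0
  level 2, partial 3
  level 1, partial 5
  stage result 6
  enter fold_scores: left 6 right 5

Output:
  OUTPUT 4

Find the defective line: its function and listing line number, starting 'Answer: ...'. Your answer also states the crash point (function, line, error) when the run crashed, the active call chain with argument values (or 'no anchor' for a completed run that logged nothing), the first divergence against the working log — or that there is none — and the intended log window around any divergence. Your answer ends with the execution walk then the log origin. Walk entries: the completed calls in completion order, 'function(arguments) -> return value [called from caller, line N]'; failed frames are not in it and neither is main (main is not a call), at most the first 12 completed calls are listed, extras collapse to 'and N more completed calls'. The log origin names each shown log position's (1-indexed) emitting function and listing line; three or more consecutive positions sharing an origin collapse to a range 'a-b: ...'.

Answer: the defect is in main at line 35.
Key observation: No log line changed; the fault shows up purely in the output.
Call chain: main -> fold_scores(6, 5) (called at line 34).
First divergence: there is none — every log position agrees.
Execution walk:
  tally_events([4, 9, 12, 8]) -> 33  [called from rate_window, line 18]
  bind_quota(0, 6) -> 6  [called from bind_quota, line 5]
  bind_quota(1, 5) -> 6  [called from bind_quota, line 5]
  bind_quota(2, 3) -> 6  [called from bind_quota, line 5]
  bind_quota(3, 0) -> 6  [called from rate_window, line 21]
  rate_window([4, 9, 12, 8]) -> 6  [called from main, line 32]
  fold_scores(6, 5) -> 1  [called from main, line 34]
Log origins:
  1: emitted by rate_window (line 17)
  2: emitted by tally_events (line 8)
  3-6: emitted by tally_events (line 12)
  7: emitted by tally_events (line 13)
  8: emitted by rate_window (line 20)
  9-11: emitted by bind_quota (line 4)
  12: emitted by main (line 33)
  13: emitted by fold_scores (line 24)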